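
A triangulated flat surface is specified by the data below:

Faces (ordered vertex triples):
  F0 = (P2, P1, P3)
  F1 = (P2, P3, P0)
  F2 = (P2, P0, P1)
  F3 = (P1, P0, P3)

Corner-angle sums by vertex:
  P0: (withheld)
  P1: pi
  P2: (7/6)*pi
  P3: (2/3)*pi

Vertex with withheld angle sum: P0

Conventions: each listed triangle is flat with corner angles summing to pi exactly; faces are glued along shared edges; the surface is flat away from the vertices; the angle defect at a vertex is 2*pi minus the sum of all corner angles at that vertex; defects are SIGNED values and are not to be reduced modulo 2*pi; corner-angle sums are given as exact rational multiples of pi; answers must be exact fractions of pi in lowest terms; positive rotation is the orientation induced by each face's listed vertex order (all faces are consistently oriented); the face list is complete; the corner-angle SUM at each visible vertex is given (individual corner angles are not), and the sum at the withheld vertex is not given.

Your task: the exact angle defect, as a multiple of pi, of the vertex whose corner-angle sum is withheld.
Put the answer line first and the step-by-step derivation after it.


Answer: defect(P0) = (5/6)*pi

V = 4, E = 6, F = 4; chi = V - E + F = 2
Gauss-Bonnet: total defect = 2*pi*chi = 4*pi; visible defects sum to (19/6)*pi


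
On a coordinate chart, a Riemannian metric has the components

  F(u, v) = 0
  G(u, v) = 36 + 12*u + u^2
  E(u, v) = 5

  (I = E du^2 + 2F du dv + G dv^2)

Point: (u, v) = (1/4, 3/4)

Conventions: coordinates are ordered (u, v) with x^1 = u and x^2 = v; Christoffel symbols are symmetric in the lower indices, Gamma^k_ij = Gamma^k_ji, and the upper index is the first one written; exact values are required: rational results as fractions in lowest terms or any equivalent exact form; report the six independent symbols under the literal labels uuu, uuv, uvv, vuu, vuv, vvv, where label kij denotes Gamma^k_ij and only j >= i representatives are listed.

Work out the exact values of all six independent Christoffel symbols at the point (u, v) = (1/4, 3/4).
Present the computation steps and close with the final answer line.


E = 5, F = 0, G = 625/16 at the point
E_u = 0, E_v = 0, F_u = 0, F_v = 0, G_u = 25/2, G_v = 0
EG - F^2 = 3125/16;  g^inv = (16/3125) * [[625/16, 0], [0, 5]]
first-kind symbols [ij,l] = (1/2)(d_i g_jl + d_j g_il - d_l g_ij): [uu,u] = E_u/2 = 0, [uu,v] = F_u - E_v/2 = 0, [uv,u] = E_v/2 = 0, [uv,v] = G_u/2 = 25/4, [vv,u] = F_v - G_u/2 = -25/4, [vv,v] = G_v/2 = 0
Gamma^u_ij = (G*[ij,u] - F*[ij,v])/(EG - F^2), Gamma^v_ij = (E*[ij,v] - F*[ij,u])/(EG - F^2)

Answer: Gamma_uuu = 0, Gamma_uuv = 0, Gamma_uvv = -5/4, Gamma_vuu = 0, Gamma_vuv = 4/25, Gamma_vvv = 0


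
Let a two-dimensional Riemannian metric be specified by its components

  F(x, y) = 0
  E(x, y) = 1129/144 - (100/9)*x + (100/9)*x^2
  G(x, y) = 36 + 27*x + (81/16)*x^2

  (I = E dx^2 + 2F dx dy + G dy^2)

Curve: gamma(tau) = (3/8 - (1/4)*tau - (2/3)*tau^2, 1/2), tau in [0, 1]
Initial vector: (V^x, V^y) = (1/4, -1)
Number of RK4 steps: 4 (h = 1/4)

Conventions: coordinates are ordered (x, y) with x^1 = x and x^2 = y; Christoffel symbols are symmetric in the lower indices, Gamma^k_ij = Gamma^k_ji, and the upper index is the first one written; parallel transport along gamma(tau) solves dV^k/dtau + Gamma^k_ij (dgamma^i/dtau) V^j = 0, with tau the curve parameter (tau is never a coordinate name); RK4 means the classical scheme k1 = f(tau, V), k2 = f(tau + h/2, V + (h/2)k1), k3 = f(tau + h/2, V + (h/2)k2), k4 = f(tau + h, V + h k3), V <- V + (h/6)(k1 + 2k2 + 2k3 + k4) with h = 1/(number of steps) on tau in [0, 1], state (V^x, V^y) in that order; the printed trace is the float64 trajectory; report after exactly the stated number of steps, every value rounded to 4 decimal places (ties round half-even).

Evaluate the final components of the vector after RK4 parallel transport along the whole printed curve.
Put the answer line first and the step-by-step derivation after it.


Answer: V^x = 0.1383, V^y = -1.4314

gamma'(tau) = (-1/4 - (4/3)*tau, 0); f(tau, V)^k = -Gamma^k_ij(gamma(tau)) gamma'^i(tau) V^j; h = 1/4; intermediate values shown to 6 dp
curve data and Christoffel symbols at the stage parameters:
  tau = 0.000000: gamma = (0.375000, 0.500000), gamma' = (-0.250000, 0.000000); Gamma_xxx = -0.265252, Gamma_xxy = 0.000000, Gamma_xyy = -2.940816, Gamma_yxx = 0.000000, Gamma_yxy = 0.328767, Gamma_yyy = 0.000000
  tau = 0.125000: gamma = (0.333333, 0.500000), gamma' = (-0.416667, 0.000000); Gamma_xxx = -0.344778, Gamma_xxy = 0.000000, Gamma_xyy = -2.827611, Gamma_yxx = 0.000000, Gamma_yxy = 0.333333, Gamma_yyy = 0.000000
  tau = 0.250000: gamma = (0.270833, 0.500000), gamma' = (-0.583333, 0.000000); Gamma_xxx = -0.450989, Gamma_xxy = 0.000000, Gamma_xyy = -2.633904, Gamma_yxx = 0.000000, Gamma_yxy = 0.340426, Gamma_yyy = 0.000000
  tau = 0.375000: gamma = (0.187500, 0.500000), gamma' = (-0.750000, 0.000000); Gamma_xxx = -0.564812, Gamma_xxy = 0.000000, Gamma_xyy = -2.350395, Gamma_yxx = 0.000000, Gamma_yxy = 0.350365, Gamma_yyy = 0.000000
  tau = 0.500000: gamma = (0.083333, 0.500000), gamma' = (-0.916667, 0.000000); Gamma_xxx = -0.662179, Gamma_xxy = 0.000000, Gamma_xyy = -1.991254, Gamma_yxx = 0.000000, Gamma_yxy = 0.363636, Gamma_yyy = 0.000000
  tau = 0.625000: gamma = (-0.041667, 0.500000), gamma' = (-1.083333, 0.000000); Gamma_xxx = -0.723160, Gamma_xxy = 0.000000, Gamma_xyy = -1.596757, Gamma_yxx = 0.000000, Gamma_yxy = 0.380952, Gamma_yyy = 0.000000
  tau = 0.750000: gamma = (-0.187500, 0.500000), gamma' = (-1.250000, 0.000000); Gamma_xxx = -0.740616, Gamma_xxy = 0.000000, Gamma_xyy = -1.216841, Gamma_yxx = 0.000000, Gamma_yxy = 0.403361, Gamma_yyy = 0.000000
  tau = 0.875000: gamma = (-0.354167, 0.500000), gamma' = (-1.416667, 0.000000); Gamma_xxx = -0.720678, Gamma_xxy = 0.000000, Gamma_xyy = -0.888972, Gamma_yxx = 0.000000, Gamma_yxy = 0.432432, Gamma_yyy = 0.000000
  tau = 1.000000: gamma = (-0.541667, 0.500000), gamma' = (-1.583333, 0.000000); Gamma_xxx = -0.676102, Gamma_xxy = 0.000000, Gamma_xyy = -0.628420, Gamma_yxx = 0.000000, Gamma_yxy = 0.470588, Gamma_yyy = 0.000000
step 0: V^x = 0.2500, V^y = -1.0000
step 1: k1 = (-0.016578, -0.082192), k2 = (-0.035617, -0.140316), k3 = (-0.035275, -0.141325), k4 = (-0.063449, -0.205598); V <- V + (h/6)(k1 + 2k2 + 2k3 + k4): V^x = 0.2408, V^y = -1.0355
step 2: k1 = (-0.063338, -0.205624), k2 = (-0.098633, -0.278846), k3 = (-0.096764, -0.281251), k4 = (-0.131455, -0.368591); V <- V + (h/6)(k1 + 2k2 + 2k3 + k4): V^x = 0.2164, V^y = -1.1061
step 3: k1 = (-0.131329, -0.368687), k2 = (-0.156639, -0.475489), k3 = (-0.154161, -0.480999), k4 = (-0.164619, -0.618308); V <- V + (h/6)(k1 + 2k2 + 2k3 + k4): V^x = 0.1781, V^y = -1.2269
step 4: k1 = (-0.164905, -0.618602), k2 = (-0.160816, -0.798981), k3 = (-0.161338, -0.812794), k4 = (-0.147506, -1.065559); V <- V + (h/6)(k1 + 2k2 + 2k3 + k4): V^x = 0.1383, V^y = -1.4314


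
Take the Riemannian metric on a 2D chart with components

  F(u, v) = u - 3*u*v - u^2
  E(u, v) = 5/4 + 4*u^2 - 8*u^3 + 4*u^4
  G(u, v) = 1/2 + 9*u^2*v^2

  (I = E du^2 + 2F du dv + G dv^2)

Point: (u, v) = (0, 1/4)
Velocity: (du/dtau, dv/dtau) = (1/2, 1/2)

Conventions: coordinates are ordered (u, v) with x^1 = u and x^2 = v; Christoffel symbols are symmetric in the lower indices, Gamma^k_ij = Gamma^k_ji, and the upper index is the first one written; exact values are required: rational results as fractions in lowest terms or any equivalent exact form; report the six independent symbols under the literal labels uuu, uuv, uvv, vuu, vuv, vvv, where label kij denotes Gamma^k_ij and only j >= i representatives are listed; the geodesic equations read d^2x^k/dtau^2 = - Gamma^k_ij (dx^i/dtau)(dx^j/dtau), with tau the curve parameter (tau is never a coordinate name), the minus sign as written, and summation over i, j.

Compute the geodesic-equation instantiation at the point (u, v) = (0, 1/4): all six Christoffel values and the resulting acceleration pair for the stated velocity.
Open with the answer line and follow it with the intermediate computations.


Answer: Gamma_uuu = 0, Gamma_uuv = 0, Gamma_uvv = 0, Gamma_vuu = 1/2, Gamma_vuv = 0, Gamma_vvv = 0; accelerations (d^2u/dtau^2, d^2v/dtau^2) = (0, -1/8)

E = 5/4, F = 0, G = 1/2 at the point
E_u = 0, E_v = 0, F_u = 1/4, F_v = 0, G_u = 0, G_v = 0
EG - F^2 = 5/8;  g^inv = (8/5) * [[1/2, 0], [0, 5/4]]
first-kind symbols [ij,l] = (1/2)(d_i g_jl + d_j g_il - d_l g_ij): [uu,u] = E_u/2 = 0, [uu,v] = F_u - E_v/2 = 1/4, [uv,u] = E_v/2 = 0, [uv,v] = G_u/2 = 0, [vv,u] = F_v - G_u/2 = 0, [vv,v] = G_v/2 = 0
Gamma^u_ij = (G*[ij,u] - F*[ij,v])/(EG - F^2), Gamma^v_ij = (E*[ij,v] - F*[ij,u])/(EG - F^2)
Gamma_uuu = 0, Gamma_uuv = 0, Gamma_uvv = 0, Gamma_vuu = 1/2, Gamma_vuv = 0, Gamma_vvv = 0
d^2u/dtau^2 = -(Gamma_uuu*(1/2)^2 + 2*Gamma_uuv*(1/2)*(1/2) + Gamma_uvv*(1/2)^2) = 0
d^2v/dtau^2 = -(Gamma_vuu*(1/2)^2 + 2*Gamma_vuv*(1/2)*(1/2) + Gamma_vvv*(1/2)^2) = -1/8


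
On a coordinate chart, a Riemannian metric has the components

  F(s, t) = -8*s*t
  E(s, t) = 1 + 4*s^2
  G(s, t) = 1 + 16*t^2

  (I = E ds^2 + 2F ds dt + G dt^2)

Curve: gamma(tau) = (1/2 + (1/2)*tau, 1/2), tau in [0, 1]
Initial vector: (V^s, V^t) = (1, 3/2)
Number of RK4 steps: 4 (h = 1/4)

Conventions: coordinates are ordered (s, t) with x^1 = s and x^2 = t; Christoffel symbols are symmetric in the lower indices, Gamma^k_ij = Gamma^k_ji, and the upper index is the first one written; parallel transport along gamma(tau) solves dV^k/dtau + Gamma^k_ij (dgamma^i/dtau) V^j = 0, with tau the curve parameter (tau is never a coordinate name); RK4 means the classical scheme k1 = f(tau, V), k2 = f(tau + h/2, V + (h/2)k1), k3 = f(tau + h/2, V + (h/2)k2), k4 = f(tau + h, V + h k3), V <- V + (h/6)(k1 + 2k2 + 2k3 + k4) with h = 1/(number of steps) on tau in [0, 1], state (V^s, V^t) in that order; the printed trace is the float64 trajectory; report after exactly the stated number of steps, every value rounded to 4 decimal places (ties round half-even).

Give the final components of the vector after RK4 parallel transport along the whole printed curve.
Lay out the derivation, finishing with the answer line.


gamma'(tau) = (1/2, 0); f(tau, V)^k = -Gamma^k_ij(gamma(tau)) gamma'^i(tau) V^j; h = 1/4; intermediate values shown to 6 dp
curve data and Christoffel symbols at the stage parameters:
  tau = 0.000000: gamma = (0.500000, 0.500000), gamma' = (0.500000, 0.000000); Gamma_sss = 0.333333, Gamma_sst = 0.000000, Gamma_stt = -0.666667, Gamma_tss = -0.666667, Gamma_tst = 0.000000, Gamma_ttt = 1.333333
  tau = 0.125000: gamma = (0.562500, 0.500000), gamma' = (0.500000, 0.000000); Gamma_sss = 0.359102, Gamma_sst = 0.000000, Gamma_stt = -0.718204, Gamma_tss = -0.638404, Gamma_tst = 0.000000, Gamma_ttt = 1.276808
  tau = 0.250000: gamma = (0.625000, 0.500000), gamma' = (0.500000, 0.000000); Gamma_sss = 0.380952, Gamma_sst = 0.000000, Gamma_stt = -0.761905, Gamma_tss = -0.609524, Gamma_tst = 0.000000, Gamma_ttt = 1.219048
  tau = 0.375000: gamma = (0.687500, 0.500000), gamma' = (0.500000, 0.000000); Gamma_sss = 0.399093, Gamma_sst = 0.000000, Gamma_stt = -0.798186, Gamma_tss = -0.580499, Gamma_tst = 0.000000, Gamma_ttt = 1.160998
  tau = 0.500000: gamma = (0.750000, 0.500000), gamma' = (0.500000, 0.000000); Gamma_sss = 0.413793, Gamma_sst = 0.000000, Gamma_stt = -0.827586, Gamma_tss = -0.551724, Gamma_tst = 0.000000, Gamma_ttt = 1.103448
  tau = 0.625000: gamma = (0.812500, 0.500000), gamma' = (0.500000, 0.000000); Gamma_sss = 0.425358, Gamma_sst = 0.000000, Gamma_stt = -0.850716, Gamma_tss = -0.523517, Gamma_tst = 0.000000, Gamma_ttt = 1.047035
  tau = 0.750000: gamma = (0.875000, 0.500000), gamma' = (0.500000, 0.000000); Gamma_sss = 0.434109, Gamma_sst = 0.000000, Gamma_stt = -0.868217, Gamma_tss = -0.496124, Gamma_tst = 0.000000, Gamma_ttt = 0.992248
  tau = 0.875000: gamma = (0.937500, 0.500000), gamma' = (0.500000, 0.000000); Gamma_sss = 0.440367, Gamma_sst = 0.000000, Gamma_stt = -0.880734, Gamma_tss = -0.469725, Gamma_tst = 0.000000, Gamma_ttt = 0.939450
  tau = 1.000000: gamma = (1.000000, 0.500000), gamma' = (0.500000, 0.000000); Gamma_sss = 0.444444, Gamma_sst = 0.000000, Gamma_stt = -0.888889, Gamma_tss = -0.444444, Gamma_tst = 0.000000, Gamma_ttt = 0.888889
step 0: V^s = 1.0000, V^t = 1.5000
step 1: k1 = (-0.166667, 0.333333), k2 = (-0.175810, 0.312552), k3 = (-0.175605, 0.312187), k4 = (-0.182114, 0.291382); V <- V + (h/6)(k1 + 2k2 + 2k3 + k4): V^s = 0.9562, V^t = 1.5781
step 2: k1 = (-0.182130, 0.291408), k2 = (-0.186260, 0.270924), k3 = (-0.186157, 0.270774), k4 = (-0.188202, 0.250936); V <- V + (h/6)(k1 + 2k2 + 2k3 + k4): V^s = 0.9097, V^t = 1.6458
step 3: k1 = (-0.188217, 0.250957), k2 = (-0.188474, 0.231968), k3 = (-0.188467, 0.231960), k4 = (-0.187231, 0.213978); V <- V + (h/6)(k1 + 2k2 + 2k3 + k4): V^s = 0.8627, V^t = 1.7039
step 4: k1 = (-0.187244, 0.213994), k2 = (-0.184790, 0.197110), k3 = (-0.184858, 0.197182), k4 = (-0.181433, 0.181433); V <- V + (h/6)(k1 + 2k2 + 2k3 + k4): V^s = 0.8165, V^t = 1.7532

Answer: V^s = 0.8165, V^t = 1.7532


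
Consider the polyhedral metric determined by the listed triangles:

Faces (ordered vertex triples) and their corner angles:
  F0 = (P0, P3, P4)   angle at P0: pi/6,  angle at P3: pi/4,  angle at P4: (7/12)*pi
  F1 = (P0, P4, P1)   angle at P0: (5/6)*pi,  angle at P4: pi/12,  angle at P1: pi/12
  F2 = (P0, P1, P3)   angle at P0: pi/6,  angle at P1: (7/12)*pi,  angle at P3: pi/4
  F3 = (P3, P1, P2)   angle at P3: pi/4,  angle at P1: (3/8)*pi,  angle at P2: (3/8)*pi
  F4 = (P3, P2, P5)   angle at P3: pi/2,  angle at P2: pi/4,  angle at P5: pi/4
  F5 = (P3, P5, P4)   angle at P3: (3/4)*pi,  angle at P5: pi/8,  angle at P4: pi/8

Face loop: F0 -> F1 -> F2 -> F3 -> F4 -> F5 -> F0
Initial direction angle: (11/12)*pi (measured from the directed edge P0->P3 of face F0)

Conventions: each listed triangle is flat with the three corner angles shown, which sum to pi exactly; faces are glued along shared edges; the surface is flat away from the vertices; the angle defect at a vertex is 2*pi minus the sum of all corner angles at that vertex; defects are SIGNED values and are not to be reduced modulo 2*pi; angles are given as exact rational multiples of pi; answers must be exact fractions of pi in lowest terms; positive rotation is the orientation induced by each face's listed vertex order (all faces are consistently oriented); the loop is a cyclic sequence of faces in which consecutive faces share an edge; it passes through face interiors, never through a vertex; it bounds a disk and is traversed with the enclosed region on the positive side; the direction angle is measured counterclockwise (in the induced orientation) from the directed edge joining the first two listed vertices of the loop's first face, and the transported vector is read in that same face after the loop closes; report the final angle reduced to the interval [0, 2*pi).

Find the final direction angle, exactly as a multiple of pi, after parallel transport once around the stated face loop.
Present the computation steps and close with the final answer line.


enclosed vertex P0: corner angles sum to (7/6)*pi, defect = 2*pi - (7/6)*pi = (5/6)*pi
enclosed vertex P3: corner angles sum to 2*pi, defect = 2*pi - 2*pi = 0
the rotation equals the total enclosed defect, so the final angle is initial + defects (mod 2*pi)
final angle = (11/12)*pi + (5/6)*pi = (7/4)*pi (mod 2*pi)

Answer: final direction angle = (7/4)*pi


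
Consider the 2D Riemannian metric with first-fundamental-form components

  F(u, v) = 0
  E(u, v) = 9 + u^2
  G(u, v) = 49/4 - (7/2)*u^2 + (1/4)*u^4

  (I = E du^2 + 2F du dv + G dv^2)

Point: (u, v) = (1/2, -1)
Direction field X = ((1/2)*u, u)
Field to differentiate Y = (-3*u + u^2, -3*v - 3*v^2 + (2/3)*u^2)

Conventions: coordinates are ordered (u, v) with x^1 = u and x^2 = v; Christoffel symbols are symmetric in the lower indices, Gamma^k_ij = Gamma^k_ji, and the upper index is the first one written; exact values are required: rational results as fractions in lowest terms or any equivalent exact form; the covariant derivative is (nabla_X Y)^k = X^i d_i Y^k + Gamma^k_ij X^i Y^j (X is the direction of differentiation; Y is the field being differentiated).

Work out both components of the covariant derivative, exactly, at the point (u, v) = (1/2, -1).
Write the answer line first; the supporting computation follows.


Answer: (nabla_X Y)^u = -297/592, (nabla_X Y)^v = 142/81

E = 37/4, F = 0, G = 729/64 at the point
E_u = 1, E_v = 0, F_u = 0, F_v = 0, G_u = -27/8, G_v = 0
EG - F^2 = 26973/256;  g^inv = (256/26973) * [[729/64, 0], [0, 37/4]]
first-kind symbols [ij,l] = (1/2)(d_i g_jl + d_j g_il - d_l g_ij): [uu,u] = E_u/2 = 1/2, [uu,v] = F_u - E_v/2 = 0, [uv,u] = E_v/2 = 0, [uv,v] = G_u/2 = -27/16, [vv,u] = F_v - G_u/2 = 27/16, [vv,v] = G_v/2 = 0
Gamma^u_ij = (G*[ij,u] - F*[ij,v])/(EG - F^2), Gamma^v_ij = (E*[ij,v] - F*[ij,u])/(EG - F^2)
Gamma_uuu = 2/37, Gamma_uuv = 0, Gamma_uvv = 27/148, Gamma_vuu = 0, Gamma_vuv = -4/27, Gamma_vvv = 0
X = (1/4, 1/2), Y = (-5/4, 1/6) at the point


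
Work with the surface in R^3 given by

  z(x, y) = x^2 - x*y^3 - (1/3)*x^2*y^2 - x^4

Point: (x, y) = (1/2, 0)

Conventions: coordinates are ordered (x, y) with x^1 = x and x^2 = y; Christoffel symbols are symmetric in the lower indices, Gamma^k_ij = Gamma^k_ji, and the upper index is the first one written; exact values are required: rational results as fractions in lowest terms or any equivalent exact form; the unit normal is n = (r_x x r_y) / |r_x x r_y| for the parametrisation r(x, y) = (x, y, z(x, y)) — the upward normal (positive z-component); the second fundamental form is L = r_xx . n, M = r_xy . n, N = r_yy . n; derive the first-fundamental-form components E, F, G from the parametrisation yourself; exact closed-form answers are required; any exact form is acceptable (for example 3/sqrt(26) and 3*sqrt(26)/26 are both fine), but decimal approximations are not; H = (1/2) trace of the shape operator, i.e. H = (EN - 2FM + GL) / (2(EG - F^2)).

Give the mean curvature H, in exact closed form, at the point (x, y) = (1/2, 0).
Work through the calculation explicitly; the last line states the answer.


z_x = 1/2, z_y = 0, z_xx = -1, z_xy = 0, z_yy = -1/6
E = 5/4, F = 0, G = 1; answer radicand W^2 = 5/4
unnormalised second-form numerators: l = -1, m = 0, n = -1/6; L = l/sqrt(5/4), and similarly M = m/sqrt(W^2), N = n/sqrt(W^2)
H = (E*n - 2*F*m + G*l) / (2*(EG - F^2)*sqrt(W^2)); E*n - 2*F*m + G*l = -29/24, EG - F^2 = 5/4, so H = (-29/60)/sqrt(5/4)

Answer: H = -29*sqrt(5)/150


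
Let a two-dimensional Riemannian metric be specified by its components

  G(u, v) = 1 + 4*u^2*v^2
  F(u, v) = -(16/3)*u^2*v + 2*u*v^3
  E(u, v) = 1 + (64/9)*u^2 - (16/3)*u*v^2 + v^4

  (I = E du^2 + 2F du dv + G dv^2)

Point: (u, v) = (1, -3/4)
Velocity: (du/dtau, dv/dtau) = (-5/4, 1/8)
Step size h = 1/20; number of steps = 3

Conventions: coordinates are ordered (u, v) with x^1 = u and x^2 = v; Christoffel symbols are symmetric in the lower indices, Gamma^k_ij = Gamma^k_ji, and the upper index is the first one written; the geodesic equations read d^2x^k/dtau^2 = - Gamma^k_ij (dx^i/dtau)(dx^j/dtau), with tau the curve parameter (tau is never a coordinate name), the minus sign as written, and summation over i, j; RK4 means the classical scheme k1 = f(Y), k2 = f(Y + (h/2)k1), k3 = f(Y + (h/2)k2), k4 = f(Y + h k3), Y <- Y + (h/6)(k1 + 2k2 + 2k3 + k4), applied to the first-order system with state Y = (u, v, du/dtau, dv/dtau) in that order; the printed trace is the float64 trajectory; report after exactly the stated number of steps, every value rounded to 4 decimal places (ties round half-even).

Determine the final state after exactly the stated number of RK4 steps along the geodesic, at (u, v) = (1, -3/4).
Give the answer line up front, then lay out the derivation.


Answer: u = 0.7987, v = -0.7412, du/dtau = -1.4556, dv/dtau = -0.0245

f(Y) = (du/dtau, dv/dtau, -Gamma^u_ij Y'^i Y'^j, -Gamma^v_ij Y'^i Y'^j) with the Gammas evaluated at the stage position; h = 0.050000; intermediate values shown to 6 dp
step 0: u = 1.0000, v = -0.7500, du/dtau = -1.2500, dv/dtau = 0.1250
step 1:
  k1: at (u, v) = (1.000000, -0.750000), (du/dtau, dv/dtau) = (-1.250000, 0.125000); Gamma_uuu = 0.730850, Gamma_uuv = 0.411103, Gamma_uvv = -0.548137, Gamma_vuu = 0.521002, Gamma_vuv = 0.293063, Gamma_vvv = -0.390751; k1 = (-1.250000, 0.125000, -1.004918, -0.716377)
  k2: at (u, v) = (0.968750, -0.746875), (du/dtau, dv/dtau) = (-1.275123, 0.107091); Gamma_uuu = 0.750532, Gamma_uuv = 0.420415, Gamma_uvv = -0.545309, Gamma_vuu = 0.536197, Gamma_vuv = 0.300354, Gamma_vvv = -0.389581; k2 = (-1.275123, 0.107091, -1.099247, -0.785327)
  k3: at (u, v) = (0.968122, -0.747323), (du/dtau, dv/dtau) = (-1.277481, 0.105367); Gamma_uuu = 0.750675, Gamma_uuv = 0.420748, Gamma_uvv = -0.545059, Gamma_vuu = 0.536894, Gamma_vuv = 0.300925, Gamma_vvv = -0.389834; k3 = (-1.277481, 0.105367, -1.105751, -0.790849)
  k4: at (u, v) = (0.936126, -0.744732), (du/dtau, dv/dtau) = (-1.305288, 0.085458); Gamma_uuu = 0.771165, Gamma_uuv = 0.430733, Gamma_uvv = -0.541430, Gamma_vuu = 0.553767, Gamma_vuv = 0.309306, Gamma_vvv = -0.388796; k4 = (-1.305288, 0.085458, -1.213844, -0.871651)
  Y <- Y + (h/6)(k1 + 2k2 + 2k3 + k4): u = 0.9362, v = -0.7447, du/dtau = -1.3052, dv/dtau = 0.0855
step 2:
  k1: at (u, v) = (0.936163, -0.744705), (du/dtau, dv/dtau) = (-1.305240, 0.085497); Gamma_uuu = 0.771156, Gamma_uuv = 0.430713, Gamma_uvv = -0.541446, Gamma_vuu = 0.553724, Gamma_vuv = 0.309271, Gamma_vvv = -0.388781; k1 = (-1.305240, 0.085497, -1.213693, -0.871484)
  k2: at (u, v) = (0.903532, -0.742568), (du/dtau, dv/dtau) = (-1.335582, 0.063710); Gamma_uuu = 0.792395, Gamma_uuv = 0.441305, Gamma_uvv = -0.536965, Gamma_vuu = 0.572273, Gamma_vuv = 0.318713, Gamma_vvv = -0.387800; k2 = (-1.335582, 0.063710, -1.336177, -0.964996)
  k3: at (u, v) = (0.902773, -0.743112), (du/dtau, dv/dtau) = (-1.338644, 0.061372); Gamma_uuu = 0.792569, Gamma_uuv = 0.441726, Gamma_uvv = -0.536632, Gamma_vuu = 0.573211, Gamma_vuv = 0.319470, Gamma_vvv = -0.388109; k3 = (-1.338644, 0.061372, -1.345656, -0.973221)
  k4: at (u, v) = (0.869230, -0.741637), (du/dtau, dv/dtau) = (-1.372522, 0.036836); Gamma_uuu = 0.814543, Gamma_uuv = 0.453071, Gamma_uvv = -0.531019, Gamma_vuu = 0.594028, Gamma_vuv = 0.330415, Gamma_vvv = -0.387260; k4 = (-1.372522, 0.036836, -1.487917, -1.085104)
  Y <- Y + (h/6)(k1 + 2k2 + 2k3 + k4): u = 0.8693, v = -0.7416, du/dtau = -1.3725, dv/dtau = 0.0369
step 3:
  k1: at (u, v) = (0.869277, -0.741601), (du/dtau, dv/dtau) = (-1.372450, 0.036888); Gamma_uuu = 0.814533, Gamma_uuv = 0.453044, Gamma_uvv = -0.531042, Gamma_vuu = 0.593965, Gamma_vuv = 0.330364, Gamma_vvv = -0.387240; k1 = (-1.372450, 0.036888, -1.487676, -1.084826)
  k2: at (u, v) = (0.834966, -0.740679), (du/dtau, dv/dtau) = (-1.409642, 0.009768); Gamma_uuu = 0.837081, Gamma_uuv = 0.465006, Gamma_uvv = -0.524201, Gamma_vuu = 0.617038, Gamma_vuv = 0.342770, Gamma_vvv = -0.386404; k2 = (-1.409642, 0.009768, -1.650501, -1.216634)
  k3: at (u, v) = (0.834036, -0.741357), (du/dtau, dv/dtau) = (-1.413713, 0.006472); Gamma_uuu = 0.837268, Gamma_uuv = 0.465536, Gamma_uvv = -0.523734, Gamma_vuu = 0.618337, Gamma_vuv = 0.343806, Gamma_vvv = -0.386786; k3 = (-1.413713, 0.006472, -1.664809, -1.229490)
  k4: at (u, v) = (0.798592, -0.741277), (du/dtau, dv/dtau) = (-1.455691, -0.024586); Gamma_uuu = 0.860187, Gamma_uuv = 0.478228, Gamma_uvv = -0.515204, Gamma_vuu = 0.644537, Gamma_vuv = 0.358336, Gamma_vvv = -0.386042; k4 = (-1.455691, -0.024586, -1.856688, -1.391214)
  Y <- Y + (h/6)(k1 + 2k2 + 2k3 + k4): u = 0.7987, v = -0.7412, du/dtau = -1.4556, dv/dtau = -0.0245


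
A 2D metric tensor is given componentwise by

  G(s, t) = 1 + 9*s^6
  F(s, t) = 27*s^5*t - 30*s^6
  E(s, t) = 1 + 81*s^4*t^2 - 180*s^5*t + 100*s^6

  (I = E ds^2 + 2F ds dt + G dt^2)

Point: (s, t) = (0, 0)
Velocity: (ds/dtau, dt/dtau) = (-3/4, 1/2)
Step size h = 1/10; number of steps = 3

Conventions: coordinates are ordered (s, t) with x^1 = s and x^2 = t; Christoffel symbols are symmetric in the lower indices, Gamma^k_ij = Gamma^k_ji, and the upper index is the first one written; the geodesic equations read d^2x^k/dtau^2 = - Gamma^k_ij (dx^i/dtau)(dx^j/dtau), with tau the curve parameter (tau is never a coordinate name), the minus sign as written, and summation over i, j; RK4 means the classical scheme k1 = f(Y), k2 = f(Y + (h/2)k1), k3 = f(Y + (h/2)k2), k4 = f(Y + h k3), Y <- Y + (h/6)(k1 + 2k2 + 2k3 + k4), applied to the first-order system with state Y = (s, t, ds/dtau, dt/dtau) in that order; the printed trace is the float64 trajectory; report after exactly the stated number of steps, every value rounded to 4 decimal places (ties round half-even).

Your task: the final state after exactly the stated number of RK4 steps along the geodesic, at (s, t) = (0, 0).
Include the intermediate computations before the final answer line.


f(Y) = (ds/dtau, dt/dtau, -Gamma^s_ij Y'^i Y'^j, -Gamma^t_ij Y'^i Y'^j) with the Gammas evaluated at the stage position; h = 0.100000; intermediate values shown to 6 dp
step 0: s = 0.0000, t = 0.0000, ds/dtau = -0.7500, dt/dtau = 0.5000
step 1:
  k1: at (s, t) = (0.000000, 0.000000), (ds/dtau, dt/dtau) = (-0.750000, 0.500000); Gamma_sss = 0.000000, Gamma_sst = 0.000000, Gamma_stt = 0.000000, Gamma_tss = 0.000000, Gamma_tst = 0.000000, Gamma_ttt = 0.000000; k1 = (-0.750000, 0.500000, 0.000000, 0.000000)
  k2: at (s, t) = (-0.037500, 0.025000), (ds/dtau, dt/dtau) = (-0.750000, 0.500000); Gamma_sss = -0.000050, Gamma_sst = 0.000011, Gamma_stt = 0.000000, Gamma_tss = 0.000009, Gamma_tst = -0.000002, Gamma_ttt = 0.000000; k2 = (-0.750000, 0.500000, 0.000036, -0.000007)
  k3: at (s, t) = (-0.037500, 0.025000), (ds/dtau, dt/dtau) = (-0.749998, 0.500000); Gamma_sss = -0.000050, Gamma_sst = 0.000011, Gamma_stt = 0.000000, Gamma_tss = 0.000009, Gamma_tst = -0.000002, Gamma_ttt = 0.000000; k3 = (-0.749998, 0.500000, 0.000036, -0.000007)
  k4: at (s, t) = (-0.075000, 0.050000), (ds/dtau, dt/dtau) = (-0.749996, 0.499999); Gamma_sss = -0.001595, Gamma_sst = 0.000342, Gamma_stt = 0.000000, Gamma_tss = 0.000299, Gamma_tst = -0.000064, Gamma_ttt = 0.000000; k4 = (-0.749996, 0.499999, 0.001153, -0.000216)
  Y <- Y + (h/6)(k1 + 2k2 + 2k3 + k4): s = -0.0750, t = 0.0500, ds/dtau = -0.7500, dt/dtau = 0.5000
step 2:
  k1: at (s, t) = (-0.075000, 0.050000), (ds/dtau, dt/dtau) = (-0.749978, 0.499996); Gamma_sss = -0.001595, Gamma_sst = 0.000342, Gamma_stt = 0.000000, Gamma_tss = 0.000299, Gamma_tst = -0.000064, Gamma_ttt = 0.000000; k1 = (-0.749978, 0.499996, 0.001153, -0.000216)
  k2: at (s, t) = (-0.112499, 0.075000), (ds/dtau, dt/dtau) = (-0.749921, 0.499985); Gamma_sss = -0.012103, Gamma_sst = 0.002593, Gamma_stt = 0.000000, Gamma_tss = 0.002269, Gamma_tst = -0.000486, Gamma_ttt = 0.000000; k2 = (-0.749921, 0.499985, 0.008751, -0.001641)
  k3: at (s, t) = (-0.112496, 0.074999), (ds/dtau, dt/dtau) = (-0.749541, 0.499914); Gamma_sss = -0.012101, Gamma_sst = 0.002593, Gamma_stt = 0.000000, Gamma_tss = 0.002269, Gamma_tst = -0.000486, Gamma_ttt = 0.000000; k3 = (-0.749541, 0.499914, 0.008742, -0.001639)
  k4: at (s, t) = (-0.149954, 0.099991), (ds/dtau, dt/dtau) = (-0.749104, 0.499832); Gamma_sss = -0.050806, Gamma_sst = 0.010886, Gamma_stt = 0.000000, Gamma_tss = 0.009525, Gamma_tst = -0.002041, Gamma_ttt = 0.000000; k4 = (-0.749104, 0.499832, 0.036662, -0.006874)
  Y <- Y + (h/6)(k1 + 2k2 + 2k3 + k4): s = -0.1500, t = 0.1000, ds/dtau = -0.7488, dt/dtau = 0.4998
step 3:
  k1: at (s, t) = (-0.149967, 0.099994), (ds/dtau, dt/dtau) = (-0.748765, 0.499768); Gamma_sss = -0.050825, Gamma_sst = 0.010891, Gamma_stt = 0.000000, Gamma_tss = 0.009529, Gamma_tst = -0.002042, Gamma_ttt = 0.000000; k1 = (-0.748765, 0.499768, 0.036646, -0.006871)
  k2: at (s, t) = (-0.187405, 0.124982), (ds/dtau, dt/dtau) = (-0.746933, 0.499425); Gamma_sss = -0.153610, Gamma_sst = 0.032913, Gamma_stt = 0.000000, Gamma_tss = 0.028798, Gamma_tst = -0.006170, Gamma_ttt = 0.000000; k2 = (-0.746933, 0.499425, 0.110256, -0.020670)
  k3: at (s, t) = (-0.187313, 0.124965), (ds/dtau, dt/dtau) = (-0.743252, 0.498735); Gamma_sss = -0.153275, Gamma_sst = 0.032838, Gamma_stt = 0.000000, Gamma_tss = 0.028731, Gamma_tst = -0.006155, Gamma_ttt = 0.000000; k3 = (-0.743252, 0.498735, 0.109018, -0.020435)
  k4: at (s, t) = (-0.224292, 0.149867), (ds/dtau, dt/dtau) = (-0.737863, 0.497725); Gamma_sss = -0.369533, Gamma_sst = 0.079134, Gamma_stt = 0.000000, Gamma_tss = 0.069229, Gamma_tst = -0.014825, Gamma_ttt = 0.000000; k4 = (-0.737863, 0.497725, 0.259314, -0.048580)
  Y <- Y + (h/6)(k1 + 2k2 + 2k3 + k4): s = -0.2244, t = 0.1499, ds/dtau = -0.7365, dt/dtau = 0.4975

Answer: s = -0.2244, t = 0.1499, ds/dtau = -0.7365, dt/dtau = 0.4975


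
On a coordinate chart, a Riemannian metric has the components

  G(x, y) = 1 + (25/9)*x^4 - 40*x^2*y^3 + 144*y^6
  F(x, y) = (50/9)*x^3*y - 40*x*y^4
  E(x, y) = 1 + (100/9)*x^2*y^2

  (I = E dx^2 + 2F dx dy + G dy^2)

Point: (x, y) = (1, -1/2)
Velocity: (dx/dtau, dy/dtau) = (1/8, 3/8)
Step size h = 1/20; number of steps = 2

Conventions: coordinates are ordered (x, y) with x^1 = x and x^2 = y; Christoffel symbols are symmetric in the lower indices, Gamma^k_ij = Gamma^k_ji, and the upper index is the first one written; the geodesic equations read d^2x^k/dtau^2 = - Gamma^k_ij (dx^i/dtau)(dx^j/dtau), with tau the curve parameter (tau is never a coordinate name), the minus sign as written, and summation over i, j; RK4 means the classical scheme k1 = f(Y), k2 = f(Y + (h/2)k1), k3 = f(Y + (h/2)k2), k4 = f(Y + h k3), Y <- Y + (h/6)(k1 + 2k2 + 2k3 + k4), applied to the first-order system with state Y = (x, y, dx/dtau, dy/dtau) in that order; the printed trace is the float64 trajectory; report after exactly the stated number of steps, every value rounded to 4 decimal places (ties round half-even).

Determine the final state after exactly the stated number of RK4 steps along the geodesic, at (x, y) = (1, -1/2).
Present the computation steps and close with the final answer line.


f(Y) = (dx/dtau, dy/dtau, -Gamma^x_ij Y'^i Y'^j, -Gamma^y_ij Y'^i Y'^j) with the Gammas evaluated at the stage position; h = 0.050000; intermediate values shown to 6 dp
step 0: x = 1.0000, y = -0.5000, dx/dtau = 0.1250, dy/dtau = 0.3750
step 1:
  k1: at (x, y) = (1.000000, -0.500000), (dx/dtau, dy/dtau) = (0.125000, 0.375000); Gamma_xxx = 0.201207, Gamma_xxy = -0.402414, Gamma_xyy = 1.086519, Gamma_yxx = -0.382294, Gamma_yxy = 0.764588, Gamma_yyy = -2.064386; k1 = (0.125000, 0.375000, -0.118209, 0.224598)
  k2: at (x, y) = (1.003125, -0.490625), (dx/dtau, dy/dtau) = (0.122045, 0.380615); Gamma_xxx = 0.202242, Gamma_xxy = -0.413502, Gamma_xyy = 1.071631, Gamma_yxx = -0.381461, Gamma_yxy = 0.779930, Gamma_yyy = -2.021267; k2 = (0.122045, 0.380615, -0.119841, 0.226040)
  k3: at (x, y) = (1.003051, -0.490485), (dx/dtau, dy/dtau) = (0.122004, 0.380651); Gamma_xxx = 0.202279, Gamma_xxy = -0.413665, Gamma_xyy = 1.071520, Gamma_yxx = -0.381488, Gamma_yxy = 0.780150, Gamma_yyy = -2.020830; k3 = (0.122004, 0.380651, -0.119847, 0.226025)
  k4: at (x, y) = (1.006100, -0.480967), (dx/dtau, dy/dtau) = (0.119008, 0.386301); Gamma_xxx = 0.203055, Gamma_xxy = -0.424755, Gamma_xyy = 1.054758, Gamma_yxx = -0.380454, Gamma_yxy = 0.795843, Gamma_yyy = -1.976248; k4 = (0.119008, 0.386301, -0.121222, 0.227127)
  Y <- Y + (h/6)(k1 + 2k2 + 2k3 + k4): x = 1.0061, y = -0.4810, dx/dtau = 0.1190, dy/dtau = 0.3863
step 2:
  k1: at (x, y) = (1.006101, -0.480968), (dx/dtau, dy/dtau) = (0.119010, 0.386299); Gamma_xxx = 0.203055, Gamma_xxy = -0.424755, Gamma_xyy = 1.054758, Gamma_yxx = -0.380454, Gamma_yxy = 0.795842, Gamma_yyy = -1.976249; k1 = (0.119010, 0.386299, -0.121219, 0.227123)
  k2: at (x, y) = (1.009076, -0.471311), (dx/dtau, dy/dtau) = (0.115979, 0.391977); Gamma_xxx = 0.203549, Gamma_xxy = -0.435799, Gamma_xyy = 1.036096, Gamma_yxx = -0.379210, Gamma_yxy = 0.811888, Gamma_yyy = -1.930235; k2 = (0.115979, 0.391977, -0.122306, 0.227855)
  k3: at (x, y) = (1.009000, -0.471169), (dx/dtau, dy/dtau) = (0.115952, 0.391995); Gamma_xxx = 0.203579, Gamma_xxy = -0.435962, Gamma_xyy = 1.035937, Gamma_yxx = -0.379230, Gamma_yxy = 0.812115, Gamma_yyy = -1.929757; k3 = (0.115952, 0.391995, -0.122288, 0.227800)
  k4: at (x, y) = (1.011898, -0.461368), (dx/dtau, dy/dtau) = (0.112896, 0.397689); Gamma_xxx = 0.203764, Gamma_xxy = -0.446907, Gamma_xyy = 1.015311, Gamma_yxx = -0.377761, Gamma_yxy = 0.828527, Gamma_yyy = -1.882301; k4 = (0.112896, 0.397689, -0.123045, 0.228115)
  Y <- Y + (h/6)(k1 + 2k2 + 2k3 + k4): x = 1.0119, y = -0.4614, dx/dtau = 0.1129, dy/dtau = 0.3977

Answer: x = 1.0119, y = -0.4614, dx/dtau = 0.1129, dy/dtau = 0.3977


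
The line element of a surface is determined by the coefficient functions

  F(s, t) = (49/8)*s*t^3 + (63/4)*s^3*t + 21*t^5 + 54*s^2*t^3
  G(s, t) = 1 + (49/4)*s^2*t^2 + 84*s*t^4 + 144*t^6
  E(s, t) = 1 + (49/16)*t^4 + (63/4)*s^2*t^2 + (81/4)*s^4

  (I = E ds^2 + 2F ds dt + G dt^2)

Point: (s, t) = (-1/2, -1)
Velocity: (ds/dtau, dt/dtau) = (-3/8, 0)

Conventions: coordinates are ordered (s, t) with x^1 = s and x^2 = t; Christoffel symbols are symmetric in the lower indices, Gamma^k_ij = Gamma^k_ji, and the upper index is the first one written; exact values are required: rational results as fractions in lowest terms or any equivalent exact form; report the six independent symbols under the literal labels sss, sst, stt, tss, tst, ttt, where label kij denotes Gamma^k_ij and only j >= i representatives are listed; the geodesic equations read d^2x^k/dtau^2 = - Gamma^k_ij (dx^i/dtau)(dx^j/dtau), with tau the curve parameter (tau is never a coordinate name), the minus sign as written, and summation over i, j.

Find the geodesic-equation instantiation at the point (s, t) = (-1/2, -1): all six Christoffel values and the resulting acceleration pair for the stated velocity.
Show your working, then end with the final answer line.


E = 593/64, F = -943/32, G = 1697/16 at the point
E_s = -207/8, E_t = -161/8, F_s = 577/16, F_t = 4299/32, G_s = 287/4, G_t = -5617/8
EG - F^2 = 7317/64;  g^inv = (64/7317) * [[1697/16, 943/32], [943/32, 593/64]]
first-kind symbols [ij,l] = (1/2)(d_i g_jl + d_j g_il - d_l g_ij): [ss,s] = E_s/2 = -207/16, [ss,t] = F_s - E_t/2 = 369/8, [st,s] = E_t/2 = -161/16, [st,t] = G_s/2 = 287/8, [tt,s] = F_t - G_s/2 = 3151/32, [tt,t] = G_t/2 = -5617/16
Gamma^s_ij = (G*[ij,s] - F*[ij,t])/(EG - F^2), Gamma^t_ij = (E*[ij,t] - F*[ij,s])/(EG - F^2)
Gamma_sss = -92/813, Gamma_sst = -644/7317, Gamma_stt = 6302/7317, Gamma_tss = 328/813, Gamma_tst = 2296/7317, Gamma_ttt = -22468/7317
d^2s/dtau^2 = -(Gamma_sss*(-3/8)^2 + 2*Gamma_sst*(-3/8)*(0) + Gamma_stt*(0)^2) = 69/4336
d^2t/dtau^2 = -(Gamma_tss*(-3/8)^2 + 2*Gamma_tst*(-3/8)*(0) + Gamma_ttt*(0)^2) = -123/2168

Answer: Gamma_sss = -92/813, Gamma_sst = -644/7317, Gamma_stt = 6302/7317, Gamma_tss = 328/813, Gamma_tst = 2296/7317, Gamma_ttt = -22468/7317; accelerations (d^2s/dtau^2, d^2t/dtau^2) = (69/4336, -123/2168)


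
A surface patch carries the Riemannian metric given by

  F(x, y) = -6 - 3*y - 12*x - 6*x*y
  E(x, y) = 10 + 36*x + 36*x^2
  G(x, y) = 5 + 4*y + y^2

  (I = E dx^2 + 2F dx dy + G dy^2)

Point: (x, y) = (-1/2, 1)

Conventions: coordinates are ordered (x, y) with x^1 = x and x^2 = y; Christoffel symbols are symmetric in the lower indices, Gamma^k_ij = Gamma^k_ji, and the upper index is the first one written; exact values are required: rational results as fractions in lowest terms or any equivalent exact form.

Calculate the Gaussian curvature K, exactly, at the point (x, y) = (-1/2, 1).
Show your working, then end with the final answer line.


E = 1, F = 0, G = 10, EG - F^2 = 10 at the point
E_x = 0, E_y = 0, F_x = -18, F_y = 0, G_x = 0, G_y = 6
E_yy = 0, F_xy = -6, G_xx = 0
The intrinsic route: Brioschi's K = (det M1 - det M2)/(EG - F^2)^2.
M1 = [[-E_yy/2 + F_xy - G_xx/2, E_x/2, F_x - E_y/2], [F_y - G_x/2, E, F], [G_y/2, F, G]] = [[-6, 0, -18], [0, 1, 0], [3, 0, 10]]; det M1 = -6
M2 = [[0, E_y/2, G_x/2], [E_y/2, E, F], [G_x/2, F, G]] = [[0, 0, 0], [0, 1, 0], [0, 0, 10]]; det M2 = 0
det M1 - det M2 = -6; K = -6 / (10)^2 = -3/50

Answer: K = -3/50


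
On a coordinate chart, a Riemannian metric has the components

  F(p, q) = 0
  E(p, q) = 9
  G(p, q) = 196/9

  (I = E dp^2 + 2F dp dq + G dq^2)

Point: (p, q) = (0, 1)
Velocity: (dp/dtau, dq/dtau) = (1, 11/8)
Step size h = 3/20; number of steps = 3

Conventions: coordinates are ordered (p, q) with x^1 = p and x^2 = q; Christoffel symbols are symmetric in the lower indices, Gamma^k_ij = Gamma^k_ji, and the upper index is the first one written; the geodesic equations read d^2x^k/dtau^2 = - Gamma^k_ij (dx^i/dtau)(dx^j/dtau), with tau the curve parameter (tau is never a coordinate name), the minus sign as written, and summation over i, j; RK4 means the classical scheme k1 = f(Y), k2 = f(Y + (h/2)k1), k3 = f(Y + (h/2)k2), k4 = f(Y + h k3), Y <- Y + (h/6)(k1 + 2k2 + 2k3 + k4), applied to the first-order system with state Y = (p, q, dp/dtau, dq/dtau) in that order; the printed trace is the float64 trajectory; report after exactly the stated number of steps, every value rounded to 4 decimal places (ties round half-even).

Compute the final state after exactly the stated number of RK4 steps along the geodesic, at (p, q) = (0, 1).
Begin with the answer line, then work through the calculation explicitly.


Answer: p = 0.4500, q = 1.6188, dp/dtau = 1.0000, dq/dtau = 1.3750

f(Y) = (dp/dtau, dq/dtau, -Gamma^p_ij Y'^i Y'^j, -Gamma^q_ij Y'^i Y'^j) with the Gammas evaluated at the stage position; h = 0.150000; intermediate values shown to 6 dp
step 0: p = 0.0000, q = 1.0000, dp/dtau = 1.0000, dq/dtau = 1.3750
step 1:
  k1: at (p, q) = (0.000000, 1.000000), (dp/dtau, dq/dtau) = (1.000000, 1.375000); Gamma_ppp = 0.000000, Gamma_ppq = 0.000000, Gamma_pqq = 0.000000, Gamma_qpp = 0.000000, Gamma_qpq = 0.000000, Gamma_qqq = 0.000000; k1 = (1.000000, 1.375000, 0.000000, 0.000000)
  k2: at (p, q) = (0.075000, 1.103125), (dp/dtau, dq/dtau) = (1.000000, 1.375000); Gamma_ppp = 0.000000, Gamma_ppq = 0.000000, Gamma_pqq = 0.000000, Gamma_qpp = 0.000000, Gamma_qpq = 0.000000, Gamma_qqq = 0.000000; k2 = (1.000000, 1.375000, 0.000000, 0.000000)
  k3: at (p, q) = (0.075000, 1.103125), (dp/dtau, dq/dtau) = (1.000000, 1.375000); Gamma_ppp = 0.000000, Gamma_ppq = 0.000000, Gamma_pqq = 0.000000, Gamma_qpp = 0.000000, Gamma_qpq = 0.000000, Gamma_qqq = 0.000000; k3 = (1.000000, 1.375000, 0.000000, 0.000000)
  k4: at (p, q) = (0.150000, 1.206250), (dp/dtau, dq/dtau) = (1.000000, 1.375000); Gamma_ppp = 0.000000, Gamma_ppq = 0.000000, Gamma_pqq = 0.000000, Gamma_qpp = 0.000000, Gamma_qpq = 0.000000, Gamma_qqq = 0.000000; k4 = (1.000000, 1.375000, 0.000000, 0.000000)
  Y <- Y + (h/6)(k1 + 2k2 + 2k3 + k4): p = 0.1500, q = 1.2063, dp/dtau = 1.0000, dq/dtau = 1.3750
step 2:
  k1: at (p, q) = (0.150000, 1.206250), (dp/dtau, dq/dtau) = (1.000000, 1.375000); Gamma_ppp = 0.000000, Gamma_ppq = 0.000000, Gamma_pqq = 0.000000, Gamma_qpp = 0.000000, Gamma_qpq = 0.000000, Gamma_qqq = 0.000000; k1 = (1.000000, 1.375000, 0.000000, 0.000000)
  k2: at (p, q) = (0.225000, 1.309375), (dp/dtau, dq/dtau) = (1.000000, 1.375000); Gamma_ppp = 0.000000, Gamma_ppq = 0.000000, Gamma_pqq = 0.000000, Gamma_qpp = 0.000000, Gamma_qpq = 0.000000, Gamma_qqq = 0.000000; k2 = (1.000000, 1.375000, 0.000000, 0.000000)
  k3: at (p, q) = (0.225000, 1.309375), (dp/dtau, dq/dtau) = (1.000000, 1.375000); Gamma_ppp = 0.000000, Gamma_ppq = 0.000000, Gamma_pqq = 0.000000, Gamma_qpp = 0.000000, Gamma_qpq = 0.000000, Gamma_qqq = 0.000000; k3 = (1.000000, 1.375000, 0.000000, 0.000000)
  k4: at (p, q) = (0.300000, 1.412500), (dp/dtau, dq/dtau) = (1.000000, 1.375000); Gamma_ppp = 0.000000, Gamma_ppq = 0.000000, Gamma_pqq = 0.000000, Gamma_qpp = 0.000000, Gamma_qpq = 0.000000, Gamma_qqq = 0.000000; k4 = (1.000000, 1.375000, 0.000000, 0.000000)
  Y <- Y + (h/6)(k1 + 2k2 + 2k3 + k4): p = 0.3000, q = 1.4125, dp/dtau = 1.0000, dq/dtau = 1.3750
step 3:
  k1: at (p, q) = (0.300000, 1.412500), (dp/dtau, dq/dtau) = (1.000000, 1.375000); Gamma_ppp = 0.000000, Gamma_ppq = 0.000000, Gamma_pqq = 0.000000, Gamma_qpp = 0.000000, Gamma_qpq = 0.000000, Gamma_qqq = 0.000000; k1 = (1.000000, 1.375000, 0.000000, 0.000000)
  k2: at (p, q) = (0.375000, 1.515625), (dp/dtau, dq/dtau) = (1.000000, 1.375000); Gamma_ppp = 0.000000, Gamma_ppq = 0.000000, Gamma_pqq = 0.000000, Gamma_qpp = 0.000000, Gamma_qpq = 0.000000, Gamma_qqq = 0.000000; k2 = (1.000000, 1.375000, 0.000000, 0.000000)
  k3: at (p, q) = (0.375000, 1.515625), (dp/dtau, dq/dtau) = (1.000000, 1.375000); Gamma_ppp = 0.000000, Gamma_ppq = 0.000000, Gamma_pqq = 0.000000, Gamma_qpp = 0.000000, Gamma_qpq = 0.000000, Gamma_qqq = 0.000000; k3 = (1.000000, 1.375000, 0.000000, 0.000000)
  k4: at (p, q) = (0.450000, 1.618750), (dp/dtau, dq/dtau) = (1.000000, 1.375000); Gamma_ppp = 0.000000, Gamma_ppq = 0.000000, Gamma_pqq = 0.000000, Gamma_qpp = 0.000000, Gamma_qpq = 0.000000, Gamma_qqq = 0.000000; k4 = (1.000000, 1.375000, 0.000000, 0.000000)
  Y <- Y + (h/6)(k1 + 2k2 + 2k3 + k4): p = 0.4500, q = 1.6188, dp/dtau = 1.0000, dq/dtau = 1.3750
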